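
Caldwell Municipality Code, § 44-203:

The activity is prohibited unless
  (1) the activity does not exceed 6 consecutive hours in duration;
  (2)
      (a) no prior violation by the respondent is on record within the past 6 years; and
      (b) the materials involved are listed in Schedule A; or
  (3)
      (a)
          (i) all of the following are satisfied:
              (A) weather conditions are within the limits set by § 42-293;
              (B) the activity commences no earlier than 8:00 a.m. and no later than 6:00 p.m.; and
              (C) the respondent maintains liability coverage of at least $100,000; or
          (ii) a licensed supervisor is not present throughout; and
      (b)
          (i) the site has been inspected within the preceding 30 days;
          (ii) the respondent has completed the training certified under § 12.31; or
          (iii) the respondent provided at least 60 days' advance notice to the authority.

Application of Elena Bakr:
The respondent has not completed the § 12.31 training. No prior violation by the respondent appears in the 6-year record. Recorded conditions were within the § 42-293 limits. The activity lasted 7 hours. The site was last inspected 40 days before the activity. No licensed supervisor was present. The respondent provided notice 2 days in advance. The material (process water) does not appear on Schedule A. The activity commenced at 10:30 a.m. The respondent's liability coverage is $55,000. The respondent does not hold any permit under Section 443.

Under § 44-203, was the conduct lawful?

(1) ≤ 6 hrs duration — fails.
(a) no prior violation — satisfied.
(b) Schedule A material — not met.
(2): T AND F → false.
(A) weather ok — met.
(B) start within hours — met.
(C) coverage ≥ $100,000 — not met.
So (i) is not satisfied (T AND T AND F).
(ii) not (supervisor present) — met.
So (a) is satisfied (F OR T).
(i) site inspected — not satisfied.
(ii) training certified — fails.
(iii) ≥60 days' notice — not satisfied.
So (b) is not satisfied (F OR F OR F).
(3) = T AND F = false.
So Overall is not satisfied (F OR F OR F).

No — unlawful.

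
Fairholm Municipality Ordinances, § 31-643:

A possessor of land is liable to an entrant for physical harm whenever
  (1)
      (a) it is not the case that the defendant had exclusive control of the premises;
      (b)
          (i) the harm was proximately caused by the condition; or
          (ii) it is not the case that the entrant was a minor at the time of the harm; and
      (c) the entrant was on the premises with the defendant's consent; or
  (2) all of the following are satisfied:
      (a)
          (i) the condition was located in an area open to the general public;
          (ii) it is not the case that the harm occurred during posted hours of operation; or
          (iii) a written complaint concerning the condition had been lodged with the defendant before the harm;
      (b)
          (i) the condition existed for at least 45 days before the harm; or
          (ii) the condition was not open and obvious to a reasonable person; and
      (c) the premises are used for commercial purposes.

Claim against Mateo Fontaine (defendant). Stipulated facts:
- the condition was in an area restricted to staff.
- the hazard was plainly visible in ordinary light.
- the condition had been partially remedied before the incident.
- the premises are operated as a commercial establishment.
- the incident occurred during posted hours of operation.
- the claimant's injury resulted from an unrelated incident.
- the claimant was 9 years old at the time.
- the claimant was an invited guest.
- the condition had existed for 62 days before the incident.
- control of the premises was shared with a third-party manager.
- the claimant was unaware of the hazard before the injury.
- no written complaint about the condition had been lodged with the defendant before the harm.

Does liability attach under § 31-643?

(a) not (exclusive control) — met.
(i) proximate cause — not satisfied.
(ii) not (entrant a minor) — not satisfied.
So (b) is not satisfied (F OR F).
(c) consent to enter — met.
(1): T AND F AND T → false.
(i) public area — not met.
(ii) not (during posted hours) — fails.
(iii) complaint lodged — not satisfied.
So (a) is not satisfied (F OR F OR F).
(i) condition ≥45 days old — holds.
(ii) not open/obvious — not satisfied.
(b) = T OR F = true.
(c) commercial use — holds.
(2): F AND T AND T → false.
Overall = F OR F = false.

No — not liable.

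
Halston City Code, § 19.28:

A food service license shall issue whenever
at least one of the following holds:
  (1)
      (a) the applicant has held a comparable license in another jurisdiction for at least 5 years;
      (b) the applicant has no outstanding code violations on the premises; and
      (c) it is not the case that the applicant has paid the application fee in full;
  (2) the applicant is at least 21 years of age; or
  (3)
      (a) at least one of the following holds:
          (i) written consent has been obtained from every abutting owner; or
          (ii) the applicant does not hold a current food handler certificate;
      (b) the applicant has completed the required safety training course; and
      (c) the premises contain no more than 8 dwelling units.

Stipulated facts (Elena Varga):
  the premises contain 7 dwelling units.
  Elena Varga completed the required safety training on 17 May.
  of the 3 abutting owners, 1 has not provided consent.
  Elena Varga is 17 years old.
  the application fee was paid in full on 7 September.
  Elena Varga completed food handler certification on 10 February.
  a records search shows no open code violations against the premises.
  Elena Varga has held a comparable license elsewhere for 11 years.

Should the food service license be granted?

No — denied.

(a) prior license ≥ 5 yr — met.
(b) no code violations — holds.
(c) not (fee paid) — not satisfied.
So (1) is not satisfied (T AND T AND F).
(2) age ≥ 21 — fails.
(i) all abutters consent — not met.
(ii) not (food handler cert.) — not met.
So (a) is not satisfied (F OR F).
(b) safety training — holds.
(c) ≤ 8 units — holds.
So (3) is not satisfied (F AND T AND T).
Overall = F OR F OR F = false.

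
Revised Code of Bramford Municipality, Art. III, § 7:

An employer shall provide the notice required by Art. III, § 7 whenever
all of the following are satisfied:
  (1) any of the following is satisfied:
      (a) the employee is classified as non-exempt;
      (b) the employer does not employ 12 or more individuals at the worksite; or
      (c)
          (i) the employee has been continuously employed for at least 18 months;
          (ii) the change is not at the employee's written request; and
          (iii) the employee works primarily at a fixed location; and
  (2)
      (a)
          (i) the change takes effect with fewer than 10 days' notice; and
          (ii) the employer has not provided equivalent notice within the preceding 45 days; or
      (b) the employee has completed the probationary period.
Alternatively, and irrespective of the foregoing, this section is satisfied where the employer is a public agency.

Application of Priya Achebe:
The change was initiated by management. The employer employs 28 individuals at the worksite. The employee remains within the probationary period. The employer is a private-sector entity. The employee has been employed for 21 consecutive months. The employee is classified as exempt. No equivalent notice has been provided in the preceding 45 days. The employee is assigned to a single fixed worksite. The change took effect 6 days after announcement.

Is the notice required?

Yes — required.

(a) non-exempt — fails.
(b) not (≥ 12 at site) — fails.
(i) tenure ≥ 18 mo. — satisfied.
(ii) not employee-requested — holds.
(iii) fixed location — holds.
(c) = T AND T AND T = true.
(1) = F OR F OR T = true.
(i) < 10 days' notice — satisfied.
(ii) no recent notice — holds.
(a): T AND T → true.
(b) past probation — fails.
(2) = T OR F = true.
Overall: T AND T → true.
Exception (public agency) — not satisfied.
Result: main true OR exception false → true.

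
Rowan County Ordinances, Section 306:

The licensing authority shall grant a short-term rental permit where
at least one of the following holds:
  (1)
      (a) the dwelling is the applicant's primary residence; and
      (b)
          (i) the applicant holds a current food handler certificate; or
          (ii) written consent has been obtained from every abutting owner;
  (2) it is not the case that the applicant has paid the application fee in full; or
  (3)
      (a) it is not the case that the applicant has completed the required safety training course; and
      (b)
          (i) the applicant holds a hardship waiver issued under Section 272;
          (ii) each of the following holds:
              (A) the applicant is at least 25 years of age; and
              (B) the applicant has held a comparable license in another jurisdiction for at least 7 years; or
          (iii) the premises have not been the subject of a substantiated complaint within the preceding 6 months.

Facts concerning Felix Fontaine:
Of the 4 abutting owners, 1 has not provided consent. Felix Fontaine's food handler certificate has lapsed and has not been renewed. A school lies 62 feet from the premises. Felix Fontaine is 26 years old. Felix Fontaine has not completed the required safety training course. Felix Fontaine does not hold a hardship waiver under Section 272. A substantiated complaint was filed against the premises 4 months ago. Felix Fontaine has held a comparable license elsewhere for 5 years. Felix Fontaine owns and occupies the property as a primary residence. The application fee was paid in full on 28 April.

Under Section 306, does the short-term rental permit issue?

No — denied.

(a) primary residence — satisfied.
(i) food handler cert. — not satisfied.
(ii) all abutters consent — fails.
(b) = F OR F = false.
(1): T AND F → false.
(2) not (fee paid) — not met.
(a) not (safety training) — met.
(i) hardship waiver — not met.
(A) age ≥ 25 — holds.
(B) prior license ≥ 7 yr — not met.
(ii) = T AND F = false.
(iii) no complaint in 6 mo. — not satisfied.
So (b) is not satisfied (F OR F OR F).
(3): T AND F → false.
Overall = F OR F OR F = false.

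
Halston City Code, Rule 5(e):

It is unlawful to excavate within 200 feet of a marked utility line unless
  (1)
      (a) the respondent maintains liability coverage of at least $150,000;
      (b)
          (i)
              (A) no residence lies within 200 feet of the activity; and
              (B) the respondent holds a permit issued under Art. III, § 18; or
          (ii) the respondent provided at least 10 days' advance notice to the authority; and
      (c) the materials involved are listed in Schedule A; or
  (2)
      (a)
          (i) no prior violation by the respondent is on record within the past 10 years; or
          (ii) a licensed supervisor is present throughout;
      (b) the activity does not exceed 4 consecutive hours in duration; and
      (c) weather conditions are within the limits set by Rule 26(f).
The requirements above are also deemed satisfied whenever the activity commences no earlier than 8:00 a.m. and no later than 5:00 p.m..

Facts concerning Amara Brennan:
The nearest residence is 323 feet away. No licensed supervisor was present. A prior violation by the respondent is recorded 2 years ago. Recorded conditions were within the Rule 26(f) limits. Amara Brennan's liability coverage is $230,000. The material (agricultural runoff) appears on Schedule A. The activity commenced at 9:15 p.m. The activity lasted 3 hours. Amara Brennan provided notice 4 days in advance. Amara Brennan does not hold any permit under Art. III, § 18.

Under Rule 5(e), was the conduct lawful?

No — unlawful.

(a) coverage ≥ $150,000 — satisfied.
(A) no residence in 200 ft — holds.
(B) holds permit — not satisfied.
(i) = T AND F = false.
(ii) ≥10 days' notice — not met.
(b): F OR F → false.
(c) Schedule A material — satisfied.
So (1) is not satisfied (T AND F AND T).
(i) no prior violation — fails.
(ii) supervisor present — not met.
(a) = F OR F = false.
(b) ≤ 4 hrs duration — holds.
(c) weather ok — holds.
(2) = F AND T AND T = false.
Overall = F OR F = false.
Exception (start within hours) — not satisfied.
Result: main false OR exception false → false.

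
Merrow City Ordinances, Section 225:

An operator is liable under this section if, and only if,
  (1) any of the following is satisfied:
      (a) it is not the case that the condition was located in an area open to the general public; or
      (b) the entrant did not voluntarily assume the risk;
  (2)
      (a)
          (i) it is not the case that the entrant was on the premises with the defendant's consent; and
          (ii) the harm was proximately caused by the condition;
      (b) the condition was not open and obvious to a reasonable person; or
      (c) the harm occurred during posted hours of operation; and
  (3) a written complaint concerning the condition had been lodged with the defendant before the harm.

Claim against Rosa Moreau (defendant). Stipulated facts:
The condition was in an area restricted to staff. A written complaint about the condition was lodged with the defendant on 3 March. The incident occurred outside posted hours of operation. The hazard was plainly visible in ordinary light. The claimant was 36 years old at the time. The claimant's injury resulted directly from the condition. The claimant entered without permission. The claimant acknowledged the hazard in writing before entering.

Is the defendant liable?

Yes — liable.

(a) not (public area) — holds.
(b) no assumed risk — fails.
So (1) is satisfied (T OR F).
(i) not (consent to enter) — holds.
(ii) proximate cause — met.
(a) = T AND T = true.
(b) not open/obvious — not satisfied.
(c) during posted hours — not met.
(2) = T OR F OR F = true.
(3) complaint lodged — holds.
Overall = T AND T AND T = true.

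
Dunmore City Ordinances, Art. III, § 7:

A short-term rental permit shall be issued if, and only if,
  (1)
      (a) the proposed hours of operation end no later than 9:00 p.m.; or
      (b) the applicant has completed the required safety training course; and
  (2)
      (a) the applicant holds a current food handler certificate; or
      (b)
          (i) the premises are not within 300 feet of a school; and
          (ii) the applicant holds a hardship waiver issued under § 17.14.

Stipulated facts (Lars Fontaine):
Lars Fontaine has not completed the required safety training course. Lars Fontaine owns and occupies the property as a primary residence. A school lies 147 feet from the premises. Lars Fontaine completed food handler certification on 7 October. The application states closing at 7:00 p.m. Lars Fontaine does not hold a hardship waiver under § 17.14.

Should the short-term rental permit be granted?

Yes — granted.

(a) closes by 9 p.m. — met.
(b) safety training — not met.
So (1) is satisfied (T OR F).
(a) food handler cert. — met.
(i) ≥300 ft from school — not met.
(ii) hardship waiver — not satisfied.
So (b) is not satisfied (F AND F).
(2) = T OR F = true.
Overall = T AND T = true.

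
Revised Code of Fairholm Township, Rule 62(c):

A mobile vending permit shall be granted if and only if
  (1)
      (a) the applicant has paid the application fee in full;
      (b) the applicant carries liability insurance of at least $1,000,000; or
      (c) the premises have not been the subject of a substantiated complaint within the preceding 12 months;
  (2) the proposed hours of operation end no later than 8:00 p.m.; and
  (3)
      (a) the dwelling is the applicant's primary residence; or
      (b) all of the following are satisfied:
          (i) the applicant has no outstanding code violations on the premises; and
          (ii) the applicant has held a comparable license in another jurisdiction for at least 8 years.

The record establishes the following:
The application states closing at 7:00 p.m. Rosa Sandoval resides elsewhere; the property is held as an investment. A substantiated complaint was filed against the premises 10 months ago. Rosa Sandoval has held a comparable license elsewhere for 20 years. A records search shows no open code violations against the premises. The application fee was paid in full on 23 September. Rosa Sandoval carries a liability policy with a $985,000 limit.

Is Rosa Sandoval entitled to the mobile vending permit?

(a) fee paid — met.
(b) insurance ≥ $1,000,000 — fails.
(c) no complaint in 12 mo. — not met.
(1) = T OR F OR F = true.
(2) closes by 8 p.m. — met.
(a) primary residence — fails.
(i) no code violations — met.
(ii) prior license ≥ 8 yr — met.
So (b) is satisfied (T AND T).
So (3) is satisfied (F OR T).
So Overall is satisfied (T AND T AND T).

Yes — granted.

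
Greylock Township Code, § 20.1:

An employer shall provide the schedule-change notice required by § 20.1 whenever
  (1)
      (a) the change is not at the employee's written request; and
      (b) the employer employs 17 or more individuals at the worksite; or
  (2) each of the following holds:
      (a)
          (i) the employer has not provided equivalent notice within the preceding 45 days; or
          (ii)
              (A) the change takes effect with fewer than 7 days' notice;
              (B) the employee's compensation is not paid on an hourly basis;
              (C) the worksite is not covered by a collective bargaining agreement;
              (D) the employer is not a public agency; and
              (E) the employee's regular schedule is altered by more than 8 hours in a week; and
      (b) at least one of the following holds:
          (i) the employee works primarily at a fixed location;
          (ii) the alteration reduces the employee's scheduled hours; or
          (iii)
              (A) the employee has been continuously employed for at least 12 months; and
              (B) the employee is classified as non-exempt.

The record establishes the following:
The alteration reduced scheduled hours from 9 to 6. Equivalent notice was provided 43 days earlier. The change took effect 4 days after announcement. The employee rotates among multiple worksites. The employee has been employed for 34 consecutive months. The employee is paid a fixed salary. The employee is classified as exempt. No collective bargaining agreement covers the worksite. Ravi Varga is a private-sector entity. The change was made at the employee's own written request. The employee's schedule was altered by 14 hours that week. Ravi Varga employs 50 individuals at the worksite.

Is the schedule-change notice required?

Yes — required.

(a) not employee-requested — not met.
(b) ≥ 17 at site — satisfied.
(1) = F AND T = false.
(i) no recent notice — not satisfied.
(A) < 7 days' notice — satisfied.
(B) not (hourly-paid) — satisfied.
(C) no CBA — satisfied.
(D) not (public agency) — satisfied.
(E) schedule shift > 8h — met.
(ii) = T AND T AND T AND T AND T = true.
(a) = F OR T = true.
(i) fixed location — fails.
(ii) hours reduced — holds.
(A) tenure ≥ 12 mo. — met.
(B) non-exempt — fails.
So (iii) is not satisfied (T AND F).
(b): F OR T OR F → true.
(2) = T AND T = true.
Overall = F OR T = true.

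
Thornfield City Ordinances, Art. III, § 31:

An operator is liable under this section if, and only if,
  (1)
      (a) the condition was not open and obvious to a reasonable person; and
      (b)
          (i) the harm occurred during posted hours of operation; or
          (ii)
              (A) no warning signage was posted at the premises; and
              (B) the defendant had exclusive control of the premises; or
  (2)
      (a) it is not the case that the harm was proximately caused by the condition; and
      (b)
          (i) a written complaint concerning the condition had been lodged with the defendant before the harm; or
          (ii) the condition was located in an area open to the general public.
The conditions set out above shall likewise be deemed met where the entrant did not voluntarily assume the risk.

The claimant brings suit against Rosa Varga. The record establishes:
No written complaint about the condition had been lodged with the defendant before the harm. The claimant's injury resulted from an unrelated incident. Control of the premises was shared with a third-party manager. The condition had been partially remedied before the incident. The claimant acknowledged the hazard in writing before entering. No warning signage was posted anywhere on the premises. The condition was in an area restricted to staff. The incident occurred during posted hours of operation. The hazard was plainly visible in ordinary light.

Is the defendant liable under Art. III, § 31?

No — not liable.

(a) not open/obvious — not met.
(i) during posted hours — holds.
(A) no signage posted — holds.
(B) exclusive control — not satisfied.
(ii): T AND F → false.
(b): T OR F → true.
So (1) is not satisfied (F AND T).
(a) not (proximate cause) — satisfied.
(i) complaint lodged — not satisfied.
(ii) public area — fails.
So (b) is not satisfied (F OR F).
So (2) is not satisfied (T AND F).
Overall = F OR F = false.
Exception (no assumed risk) — not satisfied.
Result: main false OR exception false → false.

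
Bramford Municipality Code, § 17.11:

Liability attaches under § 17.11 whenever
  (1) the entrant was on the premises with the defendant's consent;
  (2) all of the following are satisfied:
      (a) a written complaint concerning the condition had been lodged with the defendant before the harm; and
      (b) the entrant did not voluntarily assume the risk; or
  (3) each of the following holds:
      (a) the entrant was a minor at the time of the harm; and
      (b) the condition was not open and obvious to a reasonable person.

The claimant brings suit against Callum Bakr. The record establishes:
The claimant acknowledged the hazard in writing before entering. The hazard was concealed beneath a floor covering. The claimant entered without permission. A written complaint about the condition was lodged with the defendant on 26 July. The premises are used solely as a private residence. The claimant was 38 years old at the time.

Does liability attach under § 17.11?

No — not liable.

(1) consent to enter — fails.
(a) complaint lodged — satisfied.
(b) no assumed risk — not satisfied.
(2) = T AND F = false.
(a) entrant a minor — fails.
(b) not open/obvious — met.
(3): F AND T → false.
So Overall is not satisfied (F OR F OR F).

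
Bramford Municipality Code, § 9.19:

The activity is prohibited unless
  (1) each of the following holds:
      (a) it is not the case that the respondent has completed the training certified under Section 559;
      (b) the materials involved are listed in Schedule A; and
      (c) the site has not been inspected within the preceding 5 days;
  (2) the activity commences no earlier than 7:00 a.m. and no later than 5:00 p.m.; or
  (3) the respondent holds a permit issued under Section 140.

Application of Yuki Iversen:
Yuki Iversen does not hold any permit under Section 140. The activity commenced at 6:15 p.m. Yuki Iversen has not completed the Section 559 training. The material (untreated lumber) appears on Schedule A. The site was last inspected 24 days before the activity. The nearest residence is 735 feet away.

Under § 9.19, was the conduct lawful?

(a) not (training certified) — holds.
(b) Schedule A material — holds.
(c) not (site inspected) — satisfied.
(1): T AND T AND T → true.
(2) start within hours — not met.
(3) holds permit — not met.
Overall = T OR F OR F = true.

Yes — lawful.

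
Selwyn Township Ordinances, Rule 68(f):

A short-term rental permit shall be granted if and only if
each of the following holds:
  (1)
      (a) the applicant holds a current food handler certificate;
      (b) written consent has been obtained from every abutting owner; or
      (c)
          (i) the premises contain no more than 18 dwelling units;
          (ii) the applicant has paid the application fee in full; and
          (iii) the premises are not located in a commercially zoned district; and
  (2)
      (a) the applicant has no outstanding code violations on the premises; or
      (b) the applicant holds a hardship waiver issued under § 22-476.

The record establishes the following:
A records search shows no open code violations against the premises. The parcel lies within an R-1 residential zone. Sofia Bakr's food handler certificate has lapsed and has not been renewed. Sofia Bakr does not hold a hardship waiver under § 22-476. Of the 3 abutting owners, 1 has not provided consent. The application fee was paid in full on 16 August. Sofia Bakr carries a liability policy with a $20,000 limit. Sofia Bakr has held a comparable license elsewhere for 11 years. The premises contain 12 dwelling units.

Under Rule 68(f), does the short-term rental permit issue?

(a) food handler cert. — not satisfied.
(b) all abutters consent — fails.
(i) ≤ 18 units — met.
(ii) fee paid — satisfied.
(iii) not (commercially zoned) — met.
So (c) is satisfied (T AND T AND T).
So (1) is satisfied (F OR F OR T).
(a) no code violations — met.
(b) hardship waiver — not met.
(2): T OR F → true.
Overall = T AND T = true.

Yes — granted.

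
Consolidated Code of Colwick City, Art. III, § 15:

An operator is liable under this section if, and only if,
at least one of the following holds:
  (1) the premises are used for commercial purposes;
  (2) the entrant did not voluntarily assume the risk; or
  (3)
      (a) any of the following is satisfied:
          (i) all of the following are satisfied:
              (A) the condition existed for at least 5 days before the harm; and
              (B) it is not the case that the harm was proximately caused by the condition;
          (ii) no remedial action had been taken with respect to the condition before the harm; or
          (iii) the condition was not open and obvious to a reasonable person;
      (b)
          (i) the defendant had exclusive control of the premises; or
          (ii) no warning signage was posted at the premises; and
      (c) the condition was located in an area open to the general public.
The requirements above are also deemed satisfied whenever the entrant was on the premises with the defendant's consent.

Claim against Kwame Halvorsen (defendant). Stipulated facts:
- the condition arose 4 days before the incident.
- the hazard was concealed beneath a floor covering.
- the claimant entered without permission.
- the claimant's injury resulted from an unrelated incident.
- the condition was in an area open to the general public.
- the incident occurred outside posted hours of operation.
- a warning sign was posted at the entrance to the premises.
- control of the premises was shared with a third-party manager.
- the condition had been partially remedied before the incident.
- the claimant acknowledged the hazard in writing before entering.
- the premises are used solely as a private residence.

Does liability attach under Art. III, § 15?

(1) commercial use — fails.
(2) no assumed risk — fails.
(A) condition ≥5 days old — not met.
(B) not (proximate cause) — holds.
(i) = F AND T = false.
(ii) no remedial action — fails.
(iii) not open/obvious — satisfied.
(a): F OR F OR T → true.
(i) exclusive control — fails.
(ii) no signage posted — not met.
(b): F OR F → false.
(c) public area — holds.
So (3) is not satisfied (T AND F AND T).
So Overall is not satisfied (F OR F OR F).
Exception (consent to enter) — not satisfied.
Result: main false OR exception false → false.

No — not liable.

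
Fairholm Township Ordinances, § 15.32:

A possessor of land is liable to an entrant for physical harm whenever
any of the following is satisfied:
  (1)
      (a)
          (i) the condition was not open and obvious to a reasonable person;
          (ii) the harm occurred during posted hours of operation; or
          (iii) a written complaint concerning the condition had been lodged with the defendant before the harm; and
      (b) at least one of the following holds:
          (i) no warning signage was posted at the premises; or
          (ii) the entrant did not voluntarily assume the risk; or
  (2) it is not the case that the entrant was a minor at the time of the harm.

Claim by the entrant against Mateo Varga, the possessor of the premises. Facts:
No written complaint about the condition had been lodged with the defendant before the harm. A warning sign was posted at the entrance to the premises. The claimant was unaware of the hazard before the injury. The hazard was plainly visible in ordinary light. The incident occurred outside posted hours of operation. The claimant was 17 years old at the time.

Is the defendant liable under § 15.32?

No — not liable.

(i) not open/obvious — not satisfied.
(ii) during posted hours — fails.
(iii) complaint lodged — not satisfied.
(a): F OR F OR F → false.
(i) no signage posted — fails.
(ii) no assumed risk — holds.
(b): F OR T → true.
(1) = F AND T = false.
(2) not (entrant a minor) — fails.
Overall: F OR F → false.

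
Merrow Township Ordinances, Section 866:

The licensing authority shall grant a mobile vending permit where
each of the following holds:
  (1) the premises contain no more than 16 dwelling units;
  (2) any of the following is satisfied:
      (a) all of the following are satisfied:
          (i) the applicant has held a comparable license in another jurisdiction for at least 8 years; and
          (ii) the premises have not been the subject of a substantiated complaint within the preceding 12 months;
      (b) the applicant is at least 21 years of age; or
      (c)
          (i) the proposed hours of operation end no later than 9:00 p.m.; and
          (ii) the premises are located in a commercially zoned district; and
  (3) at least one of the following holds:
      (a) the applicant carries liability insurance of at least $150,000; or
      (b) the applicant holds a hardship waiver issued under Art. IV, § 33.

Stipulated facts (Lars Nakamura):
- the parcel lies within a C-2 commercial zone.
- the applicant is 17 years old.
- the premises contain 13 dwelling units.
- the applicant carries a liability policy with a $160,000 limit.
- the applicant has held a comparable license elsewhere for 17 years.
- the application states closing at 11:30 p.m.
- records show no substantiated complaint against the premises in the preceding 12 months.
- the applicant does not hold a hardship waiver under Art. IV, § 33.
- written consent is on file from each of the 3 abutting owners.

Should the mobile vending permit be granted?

(1) ≤ 16 units — satisfied.
(i) prior license ≥ 8 yr — satisfied.
(ii) no complaint in 12 mo. — met.
(a): T AND T → true.
(b) age ≥ 21 — fails.
(i) closes by 9 p.m. — not satisfied.
(ii) commercially zoned — satisfied.
(c) = F AND T = false.
(2): T OR F OR F → true.
(a) insurance ≥ $150,000 — satisfied.
(b) hardship waiver — not satisfied.
So (3) is satisfied (T OR F).
Overall = T AND T AND T = true.

Yes — granted.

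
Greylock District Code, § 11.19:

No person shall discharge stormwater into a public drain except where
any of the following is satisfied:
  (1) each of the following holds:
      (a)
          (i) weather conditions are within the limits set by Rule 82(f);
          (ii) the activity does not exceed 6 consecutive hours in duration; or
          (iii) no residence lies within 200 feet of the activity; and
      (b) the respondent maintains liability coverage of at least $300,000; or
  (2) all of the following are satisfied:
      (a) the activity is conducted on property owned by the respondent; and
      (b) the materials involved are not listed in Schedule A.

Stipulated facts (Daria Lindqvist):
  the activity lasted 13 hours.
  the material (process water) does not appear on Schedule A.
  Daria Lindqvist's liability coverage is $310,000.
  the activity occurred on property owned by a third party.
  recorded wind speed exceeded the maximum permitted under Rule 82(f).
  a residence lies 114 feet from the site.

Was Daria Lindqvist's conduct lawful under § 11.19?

No — unlawful.

(i) weather ok — fails.
(ii) ≤ 6 hrs duration — fails.
(iii) no residence in 200 ft — fails.
So (a) is not satisfied (F OR F OR F).
(b) coverage ≥ $300,000 — satisfied.
(1): F AND T → false.
(a) own property — not satisfied.
(b) not (Schedule A material) — met.
So (2) is not satisfied (F AND T).
Overall = F OR F = false.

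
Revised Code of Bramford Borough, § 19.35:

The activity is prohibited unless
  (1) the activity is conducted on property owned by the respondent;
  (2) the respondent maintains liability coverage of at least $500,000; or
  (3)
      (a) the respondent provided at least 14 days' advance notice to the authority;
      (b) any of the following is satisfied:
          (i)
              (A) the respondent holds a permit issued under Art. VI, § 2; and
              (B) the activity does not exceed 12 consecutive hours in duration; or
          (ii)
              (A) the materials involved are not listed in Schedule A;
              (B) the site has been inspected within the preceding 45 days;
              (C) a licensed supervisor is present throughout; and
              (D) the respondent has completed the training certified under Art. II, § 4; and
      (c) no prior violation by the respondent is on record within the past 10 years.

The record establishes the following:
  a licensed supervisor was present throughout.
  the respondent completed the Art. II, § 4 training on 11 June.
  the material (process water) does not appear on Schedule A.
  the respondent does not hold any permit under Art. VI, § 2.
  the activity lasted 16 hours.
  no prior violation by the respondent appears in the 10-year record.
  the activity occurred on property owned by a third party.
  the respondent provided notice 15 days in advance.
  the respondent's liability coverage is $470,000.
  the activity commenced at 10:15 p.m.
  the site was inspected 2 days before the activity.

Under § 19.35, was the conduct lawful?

(1) own property — fails.
(2) coverage ≥ $500,000 — not met.
(a) ≥14 days' notice — satisfied.
(A) holds permit — fails.
(B) ≤ 12 hrs duration — not met.
(i) = F AND F = false.
(A) not (Schedule A material) — met.
(B) site inspected — met.
(C) supervisor present — satisfied.
(D) training certified — met.
(ii) = T AND T AND T AND T = true.
(b): F OR T → true.
(c) no prior violation — satisfied.
So (3) is satisfied (T AND T AND T).
Overall: F OR F OR T → true.

Yes — lawful.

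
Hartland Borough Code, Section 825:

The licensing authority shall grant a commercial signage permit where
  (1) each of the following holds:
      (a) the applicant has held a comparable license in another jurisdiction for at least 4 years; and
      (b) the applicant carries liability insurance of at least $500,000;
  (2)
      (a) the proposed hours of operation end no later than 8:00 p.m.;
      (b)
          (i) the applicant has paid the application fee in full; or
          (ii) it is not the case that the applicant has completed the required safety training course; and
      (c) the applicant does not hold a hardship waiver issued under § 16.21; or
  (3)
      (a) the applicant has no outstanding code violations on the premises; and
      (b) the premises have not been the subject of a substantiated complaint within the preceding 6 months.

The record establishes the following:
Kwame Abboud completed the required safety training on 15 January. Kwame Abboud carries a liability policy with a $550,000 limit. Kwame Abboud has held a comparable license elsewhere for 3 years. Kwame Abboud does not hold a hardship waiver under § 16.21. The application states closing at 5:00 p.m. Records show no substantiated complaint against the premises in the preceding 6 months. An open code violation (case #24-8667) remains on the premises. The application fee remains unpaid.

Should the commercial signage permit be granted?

No — denied.

(a) prior license ≥ 4 yr — not satisfied.
(b) insurance ≥ $500,000 — satisfied.
(1) = F AND T = false.
(a) closes by 8 p.m. — holds.
(i) fee paid — not met.
(ii) not (safety training) — fails.
So (b) is not satisfied (F OR F).
(c) not (hardship waiver) — met.
(2): T AND F AND T → false.
(a) no code violations — fails.
(b) no complaint in 6 mo. — met.
(3) = F AND T = false.
So Overall is not satisfied (F OR F OR F).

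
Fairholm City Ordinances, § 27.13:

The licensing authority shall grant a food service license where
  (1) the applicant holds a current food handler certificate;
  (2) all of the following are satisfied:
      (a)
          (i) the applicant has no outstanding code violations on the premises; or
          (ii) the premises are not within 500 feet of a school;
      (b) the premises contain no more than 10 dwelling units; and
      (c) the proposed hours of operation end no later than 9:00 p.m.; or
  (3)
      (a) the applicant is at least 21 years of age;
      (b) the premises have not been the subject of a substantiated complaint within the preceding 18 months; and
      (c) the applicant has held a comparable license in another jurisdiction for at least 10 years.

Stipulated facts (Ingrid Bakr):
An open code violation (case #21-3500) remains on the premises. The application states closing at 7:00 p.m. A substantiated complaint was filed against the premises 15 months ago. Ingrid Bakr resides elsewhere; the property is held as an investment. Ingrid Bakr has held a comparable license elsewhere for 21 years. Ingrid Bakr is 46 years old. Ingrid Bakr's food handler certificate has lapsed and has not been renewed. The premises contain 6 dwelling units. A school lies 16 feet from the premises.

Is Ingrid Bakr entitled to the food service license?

(1) food handler cert. — not met.
(i) no code violations — not met.
(ii) ≥500 ft from school — not satisfied.
(a): F OR F → false.
(b) ≤ 10 units — met.
(c) closes by 9 p.m. — met.
(2) = F AND T AND T = false.
(a) age ≥ 21 — met.
(b) no complaint in 18 mo. — fails.
(c) prior license ≥ 10 yr — satisfied.
(3): T AND F AND T → false.
Overall: F OR F OR F → false.

No — denied.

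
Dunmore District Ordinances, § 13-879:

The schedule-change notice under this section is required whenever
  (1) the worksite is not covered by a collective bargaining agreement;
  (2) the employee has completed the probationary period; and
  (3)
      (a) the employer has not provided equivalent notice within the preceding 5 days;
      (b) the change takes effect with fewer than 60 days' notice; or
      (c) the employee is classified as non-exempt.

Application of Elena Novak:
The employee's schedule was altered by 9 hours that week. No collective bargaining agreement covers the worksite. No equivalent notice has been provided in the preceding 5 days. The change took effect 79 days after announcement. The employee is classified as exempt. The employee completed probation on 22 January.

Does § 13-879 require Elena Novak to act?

(1) no CBA — holds.
(2) past probation — met.
(a) no recent notice — holds.
(b) < 60 days' notice — not met.
(c) non-exempt — not met.
So (3) is satisfied (T OR F OR F).
Overall = T AND T AND T = true.

Yes — required.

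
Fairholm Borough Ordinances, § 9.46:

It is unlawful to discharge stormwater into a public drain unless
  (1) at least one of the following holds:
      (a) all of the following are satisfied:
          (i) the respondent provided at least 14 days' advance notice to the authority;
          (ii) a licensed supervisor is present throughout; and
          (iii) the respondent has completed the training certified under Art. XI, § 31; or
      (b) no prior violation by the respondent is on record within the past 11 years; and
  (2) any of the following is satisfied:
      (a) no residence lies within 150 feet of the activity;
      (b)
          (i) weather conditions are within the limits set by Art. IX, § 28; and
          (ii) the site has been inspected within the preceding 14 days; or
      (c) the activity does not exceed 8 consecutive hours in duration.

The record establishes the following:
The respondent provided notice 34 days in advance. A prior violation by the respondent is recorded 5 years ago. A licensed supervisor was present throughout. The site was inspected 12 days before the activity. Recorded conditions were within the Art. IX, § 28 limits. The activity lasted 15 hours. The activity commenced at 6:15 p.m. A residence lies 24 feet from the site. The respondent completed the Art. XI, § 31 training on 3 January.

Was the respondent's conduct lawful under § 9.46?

(i) ≥14 days' notice — met.
(ii) supervisor present — satisfied.
(iii) training certified — satisfied.
So (a) is satisfied (T AND T AND T).
(b) no prior violation — not met.
So (1) is satisfied (T OR F).
(a) no residence in 150 ft — not satisfied.
(i) weather ok — holds.
(ii) site inspected — holds.
(b): T AND T → true.
(c) ≤ 8 hrs duration — not satisfied.
(2) = F OR T OR F = true.
So Overall is satisfied (T AND T).

Yes — lawful.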